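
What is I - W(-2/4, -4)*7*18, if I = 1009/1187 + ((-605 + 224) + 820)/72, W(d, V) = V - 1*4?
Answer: 86741453/85464 ≈ 1014.9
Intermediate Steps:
W(d, V) = -4 + V (W(d, V) = V - 4 = -4 + V)
I = 593741/85464 (I = 1009*(1/1187) + (-381 + 820)*(1/72) = 1009/1187 + 439*(1/72) = 1009/1187 + 439/72 = 593741/85464 ≈ 6.9473)
I - W(-2/4, -4)*7*18 = 593741/85464 - (-4 - 4)*7*18 = 593741/85464 - (-8*7)*18 = 593741/85464 - (-56)*18 = 593741/85464 - 1*(-1008) = 593741/85464 + 1008 = 86741453/85464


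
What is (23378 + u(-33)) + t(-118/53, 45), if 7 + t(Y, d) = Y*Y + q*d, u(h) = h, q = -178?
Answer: 43070276/2809 ≈ 15333.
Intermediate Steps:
t(Y, d) = -7 + Y**2 - 178*d (t(Y, d) = -7 + (Y*Y - 178*d) = -7 + (Y**2 - 178*d) = -7 + Y**2 - 178*d)
(23378 + u(-33)) + t(-118/53, 45) = (23378 - 33) + (-7 + (-118/53)**2 - 178*45) = 23345 + (-7 + (-118*1/53)**2 - 8010) = 23345 + (-7 + (-118/53)**2 - 8010) = 23345 + (-7 + 13924/2809 - 8010) = 23345 - 22505829/2809 = 43070276/2809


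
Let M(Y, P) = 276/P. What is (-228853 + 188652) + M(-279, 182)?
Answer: -3658153/91 ≈ -40200.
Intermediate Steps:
(-228853 + 188652) + M(-279, 182) = (-228853 + 188652) + 276/182 = -40201 + 276*(1/182) = -40201 + 138/91 = -3658153/91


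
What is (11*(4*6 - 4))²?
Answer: 48400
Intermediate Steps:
(11*(4*6 - 4))² = (11*(24 - 4))² = (11*20)² = 220² = 48400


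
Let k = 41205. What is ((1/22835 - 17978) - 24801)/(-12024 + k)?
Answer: -325619488/222116045 ≈ -1.4660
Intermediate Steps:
((1/22835 - 17978) - 24801)/(-12024 + k) = ((1/22835 - 17978) - 24801)/(-12024 + 41205) = ((1/22835 - 17978) - 24801)/29181 = (-410527629/22835 - 24801)*(1/29181) = -976858464/22835*1/29181 = -325619488/222116045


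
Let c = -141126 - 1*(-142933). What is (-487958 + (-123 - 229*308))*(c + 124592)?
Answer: -70608124587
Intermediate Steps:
c = 1807 (c = -141126 + 142933 = 1807)
(-487958 + (-123 - 229*308))*(c + 124592) = (-487958 + (-123 - 229*308))*(1807 + 124592) = (-487958 + (-123 - 70532))*126399 = (-487958 - 70655)*126399 = -558613*126399 = -70608124587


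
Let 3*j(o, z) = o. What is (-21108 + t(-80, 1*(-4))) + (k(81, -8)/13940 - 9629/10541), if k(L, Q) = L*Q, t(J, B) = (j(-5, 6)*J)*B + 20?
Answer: -2382909806761/110206155 ≈ -21622.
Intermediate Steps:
j(o, z) = o/3
t(J, B) = 20 - 5*B*J/3 (t(J, B) = (((1/3)*(-5))*J)*B + 20 = (-5*J/3)*B + 20 = -5*B*J/3 + 20 = 20 - 5*B*J/3)
(-21108 + t(-80, 1*(-4))) + (k(81, -8)/13940 - 9629/10541) = (-21108 + (20 - 5/3*1*(-4)*(-80))) + ((81*(-8))/13940 - 9629/10541) = (-21108 + (20 - 5/3*(-4)*(-80))) + (-648*1/13940 - 9629*1/10541) = (-21108 + (20 - 1600/3)) + (-162/3485 - 9629/10541) = (-21108 - 1540/3) - 35264707/36735385 = -64864/3 - 35264707/36735385 = -2382909806761/110206155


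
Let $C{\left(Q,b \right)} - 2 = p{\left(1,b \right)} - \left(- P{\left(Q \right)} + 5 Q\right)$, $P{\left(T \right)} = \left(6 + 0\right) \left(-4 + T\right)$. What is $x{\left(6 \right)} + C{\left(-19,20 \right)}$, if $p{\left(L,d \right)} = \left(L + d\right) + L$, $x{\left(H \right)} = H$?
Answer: $-13$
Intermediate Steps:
$P{\left(T \right)} = -24 + 6 T$ ($P{\left(T \right)} = 6 \left(-4 + T\right) = -24 + 6 T$)
$p{\left(L,d \right)} = d + 2 L$
$C{\left(Q,b \right)} = -20 + Q + b$ ($C{\left(Q,b \right)} = 2 + \left(\left(b + 2 \cdot 1\right) + \left(\left(-24 + 6 Q\right) - 5 Q\right)\right) = 2 + \left(\left(b + 2\right) + \left(-24 + Q\right)\right) = 2 + \left(\left(2 + b\right) + \left(-24 + Q\right)\right) = 2 + \left(-22 + Q + b\right) = -20 + Q + b$)
$x{\left(6 \right)} + C{\left(-19,20 \right)} = 6 - 19 = -13$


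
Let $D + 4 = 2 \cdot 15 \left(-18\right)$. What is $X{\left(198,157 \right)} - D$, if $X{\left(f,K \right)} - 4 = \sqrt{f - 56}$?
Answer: $548 + \sqrt{142} \approx 559.92$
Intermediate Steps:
$D = -544$ ($D = -4 + 2 \cdot 15 \left(-18\right) = -4 + 30 \left(-18\right) = -4 - 540 = -544$)
$X{\left(f,K \right)} = 4 + \sqrt{-56 + f}$ ($X{\left(f,K \right)} = 4 + \sqrt{f - 56} = 4 + \sqrt{-56 + f}$)
$X{\left(198,157 \right)} - D = \left(4 + \sqrt{-56 + 198}\right) - -544 = \left(4 + \sqrt{142}\right) + 544 = 548 + \sqrt{142}$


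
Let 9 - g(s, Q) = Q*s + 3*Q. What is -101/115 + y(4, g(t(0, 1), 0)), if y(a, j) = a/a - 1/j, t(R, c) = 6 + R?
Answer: 11/1035 ≈ 0.010628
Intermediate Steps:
g(s, Q) = 9 - 3*Q - Q*s (g(s, Q) = 9 - (Q*s + 3*Q) = 9 - (3*Q + Q*s) = 9 + (-3*Q - Q*s) = 9 - 3*Q - Q*s)
y(a, j) = 1 - 1/j
-101/115 + y(4, g(t(0, 1), 0)) = -101/115 + (-1 + (9 - 3*0 - 1*0*(6 + 0)))/(9 - 3*0 - 1*0*(6 + 0)) = (1/115)*(-101) + (-1 + (9 + 0 - 1*0*6))/(9 + 0 - 1*0*6) = -101/115 + (-1 + (9 + 0 + 0))/(9 + 0 + 0) = -101/115 + (-1 + 9)/9 = -101/115 + (1/9)*8 = -101/115 + 8/9 = 11/1035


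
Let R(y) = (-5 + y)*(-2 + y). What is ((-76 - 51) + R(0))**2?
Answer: 13689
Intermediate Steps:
((-76 - 51) + R(0))**2 = ((-76 - 51) + (10 + 0**2 - 7*0))**2 = (-127 + (10 + 0 + 0))**2 = (-127 + 10)**2 = (-117)**2 = 13689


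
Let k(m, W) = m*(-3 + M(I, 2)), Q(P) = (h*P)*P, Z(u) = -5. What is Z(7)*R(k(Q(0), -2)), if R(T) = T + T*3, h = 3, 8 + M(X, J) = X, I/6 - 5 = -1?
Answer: 0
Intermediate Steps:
I = 24 (I = 30 + 6*(-1) = 30 - 6 = 24)
M(X, J) = -8 + X
Q(P) = 3*P² (Q(P) = (3*P)*P = 3*P²)
k(m, W) = 13*m (k(m, W) = m*(-3 + (-8 + 24)) = m*(-3 + 16) = m*13 = 13*m)
R(T) = 4*T (R(T) = T + 3*T = 4*T)
Z(7)*R(k(Q(0), -2)) = -20*13*(3*0²) = -20*13*(3*0) = -20*13*0 = -20*0 = -5*0 = 0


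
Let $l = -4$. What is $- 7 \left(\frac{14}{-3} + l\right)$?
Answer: $\frac{182}{3} \approx 60.667$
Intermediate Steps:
$- 7 \left(\frac{14}{-3} + l\right) = - 7 \left(\frac{14}{-3} - 4\right) = - 7 \left(14 \left(- \frac{1}{3}\right) - 4\right) = - 7 \left(- \frac{14}{3} - 4\right) = \left(-7\right) \left(- \frac{26}{3}\right) = \frac{182}{3}$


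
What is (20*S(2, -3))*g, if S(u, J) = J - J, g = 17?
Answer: 0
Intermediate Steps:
S(u, J) = 0
(20*S(2, -3))*g = (20*0)*17 = 0*17 = 0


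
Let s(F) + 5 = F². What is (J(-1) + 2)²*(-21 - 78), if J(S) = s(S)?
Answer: -396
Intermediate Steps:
s(F) = -5 + F²
J(S) = -5 + S²
(J(-1) + 2)²*(-21 - 78) = ((-5 + (-1)²) + 2)²*(-21 - 78) = ((-5 + 1) + 2)²*(-99) = (-4 + 2)²*(-99) = (-2)²*(-99) = 4*(-99) = -396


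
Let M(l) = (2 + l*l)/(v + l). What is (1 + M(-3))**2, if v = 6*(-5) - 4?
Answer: 676/1369 ≈ 0.49379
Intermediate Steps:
v = -34 (v = -30 - 4 = -34)
M(l) = (2 + l**2)/(-34 + l) (M(l) = (2 + l*l)/(-34 + l) = (2 + l**2)/(-34 + l))
(1 + M(-3))**2 = (1 + (2 + (-3)**2)/(-34 - 3))**2 = (1 + (2 + 9)/(-37))**2 = (1 - 1/37*11)**2 = (1 - 11/37)**2 = (26/37)**2 = 676/1369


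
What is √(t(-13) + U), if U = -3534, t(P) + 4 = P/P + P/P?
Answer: 4*I*√221 ≈ 59.464*I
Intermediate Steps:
t(P) = -2 (t(P) = -4 + (P/P + P/P) = -4 + (1 + 1) = -4 + 2 = -2)
√(t(-13) + U) = √(-2 - 3534) = √(-3536) = 4*I*√221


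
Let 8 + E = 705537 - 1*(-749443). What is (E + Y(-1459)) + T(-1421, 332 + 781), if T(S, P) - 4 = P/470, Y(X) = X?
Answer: 683154103/470 ≈ 1.4535e+6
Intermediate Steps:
T(S, P) = 4 + P/470
E = 1454972 (E = -8 + (705537 - 1*(-749443)) = -8 + (705537 + 749443) = -8 + 1454980 = 1454972)
(E + Y(-1459)) + T(-1421, 332 + 781) = (1454972 - 1459) + (4 + (332 + 781)/470) = 1453513 + (4 + (1/470)*1113) = 1453513 + (4 + 1113/470) = 1453513 + 2993/470 = 683154103/470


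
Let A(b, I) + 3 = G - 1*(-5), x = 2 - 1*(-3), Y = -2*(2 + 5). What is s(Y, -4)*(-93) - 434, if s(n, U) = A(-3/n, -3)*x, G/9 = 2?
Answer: -9734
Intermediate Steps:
Y = -14 (Y = -2*7 = -14)
G = 18 (G = 9*2 = 18)
x = 5 (x = 2 + 3 = 5)
A(b, I) = 20 (A(b, I) = -3 + (18 - 1*(-5)) = -3 + (18 + 5) = -3 + 23 = 20)
s(n, U) = 100 (s(n, U) = 20*5 = 100)
s(Y, -4)*(-93) - 434 = 100*(-93) - 434 = -9300 - 434 = -9734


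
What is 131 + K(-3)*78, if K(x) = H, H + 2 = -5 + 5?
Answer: -25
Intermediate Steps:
H = -2 (H = -2 + (-5 + 5) = -2 + 0 = -2)
K(x) = -2
131 + K(-3)*78 = 131 - 2*78 = 131 - 156 = -25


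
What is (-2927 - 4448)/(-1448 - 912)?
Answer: 25/8 ≈ 3.1250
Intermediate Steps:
(-2927 - 4448)/(-1448 - 912) = -7375/(-2360) = -7375*(-1/2360) = 25/8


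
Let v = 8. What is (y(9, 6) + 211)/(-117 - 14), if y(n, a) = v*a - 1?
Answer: -258/131 ≈ -1.9695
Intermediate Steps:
y(n, a) = -1 + 8*a (y(n, a) = 8*a - 1 = -1 + 8*a)
(y(9, 6) + 211)/(-117 - 14) = ((-1 + 8*6) + 211)/(-117 - 14) = ((-1 + 48) + 211)/(-131) = (47 + 211)*(-1/131) = 258*(-1/131) = -258/131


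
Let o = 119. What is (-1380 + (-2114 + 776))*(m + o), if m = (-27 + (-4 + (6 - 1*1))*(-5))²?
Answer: -3106674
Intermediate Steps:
m = 1024 (m = (-27 + (-4 + (6 - 1))*(-5))² = (-27 + (-4 + 5)*(-5))² = (-27 + 1*(-5))² = (-27 - 5)² = (-32)² = 1024)
(-1380 + (-2114 + 776))*(m + o) = (-1380 + (-2114 + 776))*(1024 + 119) = (-1380 - 1338)*1143 = -2718*1143 = -3106674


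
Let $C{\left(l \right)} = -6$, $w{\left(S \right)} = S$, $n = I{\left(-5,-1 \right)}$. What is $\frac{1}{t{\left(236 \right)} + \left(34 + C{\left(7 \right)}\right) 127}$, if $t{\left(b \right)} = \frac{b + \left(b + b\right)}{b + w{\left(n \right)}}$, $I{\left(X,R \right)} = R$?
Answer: $\frac{235}{836368} \approx 0.00028098$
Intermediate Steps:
$n = -1$
$t{\left(b \right)} = \frac{3 b}{-1 + b}$ ($t{\left(b \right)} = \frac{b + \left(b + b\right)}{b - 1} = \frac{b + 2 b}{-1 + b} = \frac{3 b}{-1 + b}$)
$\frac{1}{t{\left(236 \right)} + \left(34 + C{\left(7 \right)}\right) 127} = \frac{1}{3 \cdot 236 \frac{1}{-1 + 236} + \left(34 - 6\right) 127} = \frac{1}{3 \cdot 236 \cdot \frac{1}{235} + 28 \cdot 127} = \frac{1}{3 \cdot 236 \cdot \frac{1}{235} + 3556} = \frac{1}{\frac{708}{235} + 3556} = \frac{1}{\frac{836368}{235}} = \frac{235}{836368}$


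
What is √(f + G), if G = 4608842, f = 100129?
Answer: 3*√523219 ≈ 2170.0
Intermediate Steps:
√(f + G) = √(100129 + 4608842) = √4708971 = 3*√523219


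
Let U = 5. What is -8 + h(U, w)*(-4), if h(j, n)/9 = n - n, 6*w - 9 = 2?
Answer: -8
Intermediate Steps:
w = 11/6 (w = 3/2 + (⅙)*2 = 3/2 + ⅓ = 11/6 ≈ 1.8333)
h(j, n) = 0 (h(j, n) = 9*(n - n) = 9*0 = 0)
-8 + h(U, w)*(-4) = -8 + 0*(-4) = -8 + 0 = -8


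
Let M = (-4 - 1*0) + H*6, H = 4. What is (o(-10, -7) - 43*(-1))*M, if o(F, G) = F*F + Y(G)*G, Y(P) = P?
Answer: 3840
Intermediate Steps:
o(F, G) = F**2 + G**2 (o(F, G) = F*F + G*G = F**2 + G**2)
M = 20 (M = (-4 - 1*0) + 4*6 = (-4 + 0) + 24 = -4 + 24 = 20)
(o(-10, -7) - 43*(-1))*M = (((-10)**2 + (-7)**2) - 43*(-1))*20 = ((100 + 49) + 43)*20 = (149 + 43)*20 = 192*20 = 3840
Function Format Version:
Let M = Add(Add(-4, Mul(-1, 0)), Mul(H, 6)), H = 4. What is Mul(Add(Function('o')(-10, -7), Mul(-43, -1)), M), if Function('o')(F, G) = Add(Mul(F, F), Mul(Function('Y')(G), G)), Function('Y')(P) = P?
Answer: 3840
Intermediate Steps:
Function('o')(F, G) = Add(Pow(F, 2), Pow(G, 2)) (Function('o')(F, G) = Add(Mul(F, F), Mul(G, G)) = Add(Pow(F, 2), Pow(G, 2)))
M = 20 (M = Add(Add(-4, Mul(-1, 0)), Mul(4, 6)) = Add(Add(-4, 0), 24) = Add(-4, 24) = 20)
Mul(Add(Function('o')(-10, -7), Mul(-43, -1)), M) = Mul(Add(Add(Pow(-10, 2), Pow(-7, 2)), Mul(-43, -1)), 20) = Mul(Add(Add(100, 49), 43), 20) = Mul(Add(149, 43), 20) = Mul(192, 20) = 3840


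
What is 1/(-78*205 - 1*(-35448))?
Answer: 1/19458 ≈ 5.1393e-5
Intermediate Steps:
1/(-78*205 - 1*(-35448)) = 1/(-15990 + 35448) = 1/19458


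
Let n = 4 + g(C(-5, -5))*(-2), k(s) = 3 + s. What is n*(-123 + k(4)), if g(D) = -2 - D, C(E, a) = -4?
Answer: 0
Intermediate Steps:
n = 0 (n = 4 + (-2 - 1*(-4))*(-2) = 4 + (-2 + 4)*(-2) = 4 + 2*(-2) = 4 - 4 = 0)
n*(-123 + k(4)) = 0*(-123 + (3 + 4)) = 0*(-123 + 7) = 0*(-116) = 0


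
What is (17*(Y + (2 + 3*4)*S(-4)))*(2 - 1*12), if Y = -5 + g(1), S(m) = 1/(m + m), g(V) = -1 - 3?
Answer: 3655/2 ≈ 1827.5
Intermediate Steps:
g(V) = -4
S(m) = 1/(2*m)
Y = -9 (Y = -5 - 4 = -9)
(17*(Y + (2 + 3*4)*S(-4)))*(2 - 1*12) = (17*(-9 + (2 + 3*4)*((½)/(-4))))*(2 - 1*12) = (17*(-9 + (2 + 12)*((½)*(-¼))))*(2 - 12) = (17*(-9 + 14*(-⅛)))*(-10) = (17*(-9 - 7/4))*(-10) = (17*(-43/4))*(-10) = -731/4*(-10) = 3655/2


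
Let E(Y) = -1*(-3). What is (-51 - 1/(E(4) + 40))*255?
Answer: -559470/43 ≈ -13011.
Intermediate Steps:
E(Y) = 3
(-51 - 1/(E(4) + 40))*255 = (-51 - 1/(3 + 40))*255 = (-51 - 1/43)*255 = -2194/43*255 = -559470/43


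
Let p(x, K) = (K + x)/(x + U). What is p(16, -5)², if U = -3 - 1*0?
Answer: 121/169 ≈ 0.71598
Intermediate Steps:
U = -3 (U = -3 + 0 = -3)
p(x, K) = (K + x)/(-3 + x) (p(x, K) = (K + x)/(x - 3) = (K + x)/(-3 + x))
p(16, -5)² = ((-5 + 16)/(-3 + 16))² = (11/13)² = 121/169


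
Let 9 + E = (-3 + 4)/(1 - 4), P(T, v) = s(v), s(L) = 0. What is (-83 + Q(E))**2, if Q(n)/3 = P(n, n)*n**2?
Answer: 6889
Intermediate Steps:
P(T, v) = 0
E = -28/3 (E = -9 + (-3 + 4)/(1 - 4) = -9 + 1/(-3) = -9 + 1*(-1/3) = -9 - 1/3 = -28/3 ≈ -9.3333)
Q(n) = 0 (Q(n) = 3*(0*n**2) = 3*0 = 0)
(-83 + Q(E))**2 = (-83 + 0)**2 = (-83)**2 = 6889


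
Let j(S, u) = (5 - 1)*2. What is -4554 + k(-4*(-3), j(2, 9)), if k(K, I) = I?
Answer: -4546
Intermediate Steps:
j(S, u) = 8 (j(S, u) = 4*2 = 8)
-4554 + k(-4*(-3), j(2, 9)) = -4554 + 8 = -4546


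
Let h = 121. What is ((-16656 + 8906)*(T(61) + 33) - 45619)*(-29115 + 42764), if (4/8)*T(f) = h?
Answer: -29712084981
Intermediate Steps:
T(f) = 242 (T(f) = 2*121 = 242)
((-16656 + 8906)*(T(61) + 33) - 45619)*(-29115 + 42764) = ((-16656 + 8906)*(242 + 33) - 45619)*(-29115 + 42764) = (-7750*275 - 45619)*13649 = (-2131250 - 45619)*13649 = -2176869*13649 = -29712084981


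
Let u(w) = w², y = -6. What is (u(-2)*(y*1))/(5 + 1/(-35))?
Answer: -140/29 ≈ -4.8276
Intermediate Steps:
(u(-2)*(y*1))/(5 + 1/(-35)) = ((-2)²*(-6*1))/(5 + 1/(-35)) = (4*(-6))/(5 - 1/35) = -24/174/35 = -24*35/174 = -140/29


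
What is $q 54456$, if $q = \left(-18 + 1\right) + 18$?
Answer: $54456$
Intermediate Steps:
$q = 1$ ($q = -17 + 18 = 1$)
$q 54456 = 1 \cdot 54456 = 54456$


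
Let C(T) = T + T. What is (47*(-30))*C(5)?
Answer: -14100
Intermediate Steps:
C(T) = 2*T
(47*(-30))*C(5) = (47*(-30))*(2*5) = -1410*10 = -14100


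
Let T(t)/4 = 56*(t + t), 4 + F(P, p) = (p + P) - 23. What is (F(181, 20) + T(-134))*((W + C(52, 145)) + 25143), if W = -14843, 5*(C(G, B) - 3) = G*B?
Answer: -706982838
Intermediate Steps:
C(G, B) = 3 + B*G/5 (C(G, B) = 3 + (G*B)/5 = 3 + (B*G)/5 = 3 + B*G/5)
F(P, p) = -27 + P + p (F(P, p) = -4 + ((p + P) - 23) = -4 + ((P + p) - 23) = -4 + (-23 + P + p) = -27 + P + p)
T(t) = 448*t (T(t) = 4*(56*(t + t)) = 4*(56*(2*t)) = 4*(112*t) = 448*t)
(F(181, 20) + T(-134))*((W + C(52, 145)) + 25143) = ((-27 + 181 + 20) + 448*(-134))*((-14843 + (3 + (1/5)*145*52)) + 25143) = (174 - 60032)*((-14843 + (3 + 1508)) + 25143) = -59858*((-14843 + 1511) + 25143) = -59858*(-13332 + 25143) = -59858*11811 = -706982838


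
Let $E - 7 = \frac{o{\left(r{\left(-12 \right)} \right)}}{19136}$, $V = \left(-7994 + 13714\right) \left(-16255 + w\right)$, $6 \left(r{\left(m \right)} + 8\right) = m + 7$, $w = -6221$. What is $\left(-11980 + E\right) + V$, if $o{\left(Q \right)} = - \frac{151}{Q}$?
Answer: $- \frac{65200741118619}{507104} \approx -1.2857 \cdot 10^{8}$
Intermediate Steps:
$r{\left(m \right)} = - \frac{41}{6} + \frac{m}{6}$ ($r{\left(m \right)} = -8 + \frac{m + 7}{6} = -8 + \frac{7 + m}{6} = -8 + \left(\frac{7}{6} + \frac{m}{6}\right) = - \frac{41}{6} + \frac{m}{6}$)
$V = -128562720$ ($V = \left(-7994 + 13714\right) \left(-16255 - 6221\right) = 5720 \left(-22476\right) = -128562720$)
$E = \frac{3550181}{507104}$ ($E = 7 + \frac{\left(-151\right) \frac{1}{- \frac{41}{6} + \frac{1}{6} \left(-12\right)}}{19136} = 7 + - \frac{151}{- \frac{41}{6} - 2} \cdot \frac{1}{19136} = 7 + - \frac{151}{- \frac{53}{6}} \cdot \frac{1}{19136} = 7 + \left(-151\right) \left(- \frac{6}{53}\right) \frac{1}{19136} = 7 + \frac{906}{53} \cdot \frac{1}{19136} = 7 + \frac{453}{507104} = \frac{3550181}{507104} \approx 7.0009$)
$\left(-11980 + E\right) + V = \left(-11980 + \frac{3550181}{507104}\right) - 128562720 = - \frac{6071555739}{507104} - 128562720 = - \frac{65200741118619}{507104}$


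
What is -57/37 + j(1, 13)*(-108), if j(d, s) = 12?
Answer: -48009/37 ≈ -1297.5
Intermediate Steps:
-57/37 + j(1, 13)*(-108) = -57/37 + 12*(-108) = -57*1/37 - 1296 = -57/37 - 1296 = -48009/37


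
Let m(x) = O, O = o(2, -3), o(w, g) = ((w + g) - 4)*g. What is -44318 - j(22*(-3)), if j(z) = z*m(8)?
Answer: -43328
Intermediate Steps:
o(w, g) = g*(-4 + g + w) (o(w, g) = ((g + w) - 4)*g = (-4 + g + w)*g = g*(-4 + g + w))
O = 15 (O = -3*(-4 - 3 + 2) = -3*(-5) = 15)
m(x) = 15
j(z) = 15*z (j(z) = z*15 = 15*z)
-44318 - j(22*(-3)) = -44318 - 15*22*(-3) = -44318 - 15*(-66) = -44318 - 1*(-990) = -44318 + 990 = -43328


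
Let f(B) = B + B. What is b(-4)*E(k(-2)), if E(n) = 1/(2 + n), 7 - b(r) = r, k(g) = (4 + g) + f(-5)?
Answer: -11/6 ≈ -1.8333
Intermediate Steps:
f(B) = 2*B
k(g) = -6 + g (k(g) = (4 + g) + 2*(-5) = (4 + g) - 10 = -6 + g)
b(r) = 7 - r
b(-4)*E(k(-2)) = (7 - 1*(-4))/(2 + (-6 - 2)) = (7 + 4)/(2 - 8) = 11/(-6) = 11*(-⅙) = -11/6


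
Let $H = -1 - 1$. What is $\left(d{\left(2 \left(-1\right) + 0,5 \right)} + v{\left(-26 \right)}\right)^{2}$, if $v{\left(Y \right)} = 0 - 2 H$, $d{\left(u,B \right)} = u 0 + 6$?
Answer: $100$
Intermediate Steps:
$H = -2$
$d{\left(u,B \right)} = 6$ ($d{\left(u,B \right)} = 0 + 6 = 6$)
$v{\left(Y \right)} = 4$ ($v{\left(Y \right)} = 0 - -4 = 0 + 4 = 4$)
$\left(d{\left(2 \left(-1\right) + 0,5 \right)} + v{\left(-26 \right)}\right)^{2} = \left(6 + 4\right)^{2} = 10^{2} = 100$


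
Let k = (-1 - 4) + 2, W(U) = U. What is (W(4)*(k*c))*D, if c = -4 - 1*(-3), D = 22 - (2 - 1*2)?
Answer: 264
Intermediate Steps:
D = 22 (D = 22 - (2 - 2) = 22 - 1*0 = 22 + 0 = 22)
c = -1 (c = -4 + 3 = -1)
k = -3 (k = -5 + 2 = -3)
(W(4)*(k*c))*D = (4*(-3*(-1)))*22 = (4*3)*22 = 12*22 = 264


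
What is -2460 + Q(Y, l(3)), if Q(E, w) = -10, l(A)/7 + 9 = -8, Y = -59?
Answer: -2470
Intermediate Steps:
l(A) = -119 (l(A) = -63 + 7*(-8) = -63 - 56 = -119)
-2460 + Q(Y, l(3)) = -2460 - 10 = -2470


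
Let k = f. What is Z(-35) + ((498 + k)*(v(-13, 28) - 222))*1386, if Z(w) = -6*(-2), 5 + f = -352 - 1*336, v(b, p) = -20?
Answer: 65405352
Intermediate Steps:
f = -693 (f = -5 + (-352 - 1*336) = -5 + (-352 - 336) = -5 - 688 = -693)
k = -693
Z(w) = 12
Z(-35) + ((498 + k)*(v(-13, 28) - 222))*1386 = 12 + ((498 - 693)*(-20 - 222))*1386 = 12 - 195*(-242)*1386 = 12 + 47190*1386 = 12 + 65405340 = 65405352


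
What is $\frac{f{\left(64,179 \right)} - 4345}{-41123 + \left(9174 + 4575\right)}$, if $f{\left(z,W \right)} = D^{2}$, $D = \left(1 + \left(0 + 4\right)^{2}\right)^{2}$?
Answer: $- \frac{39588}{13687} \approx -2.8924$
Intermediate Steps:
$D = 289$ ($D = \left(1 + 4^{2}\right)^{2} = \left(1 + 16\right)^{2} = 17^{2} = 289$)
$f{\left(z,W \right)} = 83521$ ($f{\left(z,W \right)} = 289^{2} = 83521$)
$\frac{f{\left(64,179 \right)} - 4345}{-41123 + \left(9174 + 4575\right)} = \frac{83521 - 4345}{-41123 + \left(9174 + 4575\right)} = \frac{79176}{-41123 + 13749} = \frac{79176}{-27374} = 79176 \left(- \frac{1}{27374}\right) = - \frac{39588}{13687}$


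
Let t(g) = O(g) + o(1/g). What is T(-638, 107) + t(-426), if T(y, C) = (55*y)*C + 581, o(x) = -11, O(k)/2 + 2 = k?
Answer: -3754916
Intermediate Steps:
O(k) = -4 + 2*k
T(y, C) = 581 + 55*C*y (T(y, C) = 55*C*y + 581 = 581 + 55*C*y)
t(g) = -15 + 2*g (t(g) = (-4 + 2*g) - 11 = -15 + 2*g)
T(-638, 107) + t(-426) = (581 + 55*107*(-638)) + (-15 + 2*(-426)) = (581 - 3754630) + (-15 - 852) = -3754049 - 867 = -3754916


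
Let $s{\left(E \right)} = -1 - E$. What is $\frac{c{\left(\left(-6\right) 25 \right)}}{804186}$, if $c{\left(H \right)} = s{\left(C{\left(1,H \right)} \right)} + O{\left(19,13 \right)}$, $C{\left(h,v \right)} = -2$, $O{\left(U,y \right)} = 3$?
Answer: $\frac{2}{402093} \approx 4.974 \cdot 10^{-6}$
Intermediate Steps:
$c{\left(H \right)} = 4$ ($c{\left(H \right)} = \left(-1 - -2\right) + 3 = \left(-1 + 2\right) + 3 = 1 + 3 = 4$)
$\frac{c{\left(\left(-6\right) 25 \right)}}{804186} = \frac{4}{804186} = 4 \cdot \frac{1}{804186} = \frac{2}{402093}$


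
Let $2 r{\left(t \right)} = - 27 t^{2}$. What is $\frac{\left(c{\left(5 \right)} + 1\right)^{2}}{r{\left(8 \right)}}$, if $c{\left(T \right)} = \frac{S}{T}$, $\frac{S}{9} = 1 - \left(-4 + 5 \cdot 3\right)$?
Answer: $- \frac{289}{864} \approx -0.33449$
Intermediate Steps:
$S = -90$ ($S = 9 \left(1 - \left(-4 + 5 \cdot 3\right)\right) = 9 \left(1 - \left(-4 + 15\right)\right) = 9 \left(1 - 11\right) = 9 \left(-10\right) = -90$)
$c{\left(T \right)} = - \frac{90}{T}$
$r{\left(t \right)} = - \frac{27 t^{2}}{2}$ ($r{\left(t \right)} = \frac{\left(-27\right) t^{2}}{2} = - \frac{27 t^{2}}{2}$)
$\frac{\left(c{\left(5 \right)} + 1\right)^{2}}{r{\left(8 \right)}} = \frac{\left(- \frac{90}{5} + 1\right)^{2}}{\left(- \frac{27}{2}\right) 8^{2}} = \frac{\left(\left(-90\right) \frac{1}{5} + 1\right)^{2}}{\left(- \frac{27}{2}\right) 64} = \frac{\left(-18 + 1\right)^{2}}{-864} = \left(-17\right)^{2} \left(- \frac{1}{864}\right) = 289 \left(- \frac{1}{864}\right) = - \frac{289}{864}$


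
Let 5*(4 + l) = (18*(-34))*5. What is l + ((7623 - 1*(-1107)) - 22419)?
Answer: -14305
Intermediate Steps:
l = -616 (l = -4 + ((18*(-34))*5)/5 = -4 + (-612*5)/5 = -4 + (⅕)*(-3060) = -4 - 612 = -616)
l + ((7623 - 1*(-1107)) - 22419) = -616 + ((7623 - 1*(-1107)) - 22419) = -616 + ((7623 + 1107) - 22419) = -616 + (8730 - 22419) = -616 - 13689 = -14305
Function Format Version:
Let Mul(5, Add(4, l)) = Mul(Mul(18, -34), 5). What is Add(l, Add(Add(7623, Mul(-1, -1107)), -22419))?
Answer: -14305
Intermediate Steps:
l = -616 (l = Add(-4, Mul(Rational(1, 5), Mul(Mul(18, -34), 5))) = Add(-4, Mul(Rational(1, 5), Mul(-612, 5))) = Add(-4, Mul(Rational(1, 5), -3060)) = Add(-4, -612) = -616)
Add(l, Add(Add(7623, Mul(-1, -1107)), -22419)) = Add(-616, Add(Add(7623, Mul(-1, -1107)), -22419)) = Add(-616, Add(Add(7623, 1107), -22419)) = Add(-616, Add(8730, -22419)) = Add(-616, -13689) = -14305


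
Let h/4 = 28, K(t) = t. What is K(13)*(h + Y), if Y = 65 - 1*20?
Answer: 2041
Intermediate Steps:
h = 112 (h = 4*28 = 112)
Y = 45 (Y = 65 - 20 = 45)
K(13)*(h + Y) = 13*(112 + 45) = 13*157 = 2041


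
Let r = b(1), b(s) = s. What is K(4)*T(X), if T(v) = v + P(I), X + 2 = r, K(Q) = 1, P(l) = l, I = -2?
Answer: -3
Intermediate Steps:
r = 1
X = -1 (X = -2 + 1 = -1)
T(v) = -2 + v (T(v) = v - 2 = -2 + v)
K(4)*T(X) = 1*(-2 - 1) = 1*(-3) = -3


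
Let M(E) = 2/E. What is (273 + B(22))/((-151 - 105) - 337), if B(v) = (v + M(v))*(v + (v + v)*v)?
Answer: -22143/593 ≈ -37.341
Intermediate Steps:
B(v) = (v + 2/v)*(v + 2*v**2) (B(v) = (v + 2/v)*(v + (v + v)*v) = (v + 2/v)*(v + (2*v)*v) = (v + 2/v)*(v + 2*v**2))
(273 + B(22))/((-151 - 105) - 337) = (273 + (2 + 22*(4 + 22 + 2*22**2)))/((-151 - 105) - 337) = (273 + (2 + 22*(4 + 22 + 2*484)))/(-256 - 337) = (273 + (2 + 22*(4 + 22 + 968)))/(-593) = (273 + (2 + 22*994))*(-1/593) = (273 + (2 + 21868))*(-1/593) = (273 + 21870)*(-1/593) = 22143*(-1/593) = -22143/593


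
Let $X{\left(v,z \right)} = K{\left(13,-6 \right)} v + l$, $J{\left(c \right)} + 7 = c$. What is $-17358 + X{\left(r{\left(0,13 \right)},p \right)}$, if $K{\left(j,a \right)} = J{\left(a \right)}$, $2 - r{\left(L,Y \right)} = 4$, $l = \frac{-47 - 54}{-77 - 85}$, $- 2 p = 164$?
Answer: $- \frac{2807683}{162} \approx -17331.0$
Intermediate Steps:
$p = -82$ ($p = \left(- \frac{1}{2}\right) 164 = -82$)
$l = \frac{101}{162}$ ($l = - \frac{101}{-162} = \left(-101\right) \left(- \frac{1}{162}\right) = \frac{101}{162} \approx 0.62346$)
$r{\left(L,Y \right)} = -2$ ($r{\left(L,Y \right)} = 2 - 4 = -2$)
$J{\left(c \right)} = -7 + c$
$K{\left(j,a \right)} = -7 + a$
$X{\left(v,z \right)} = \frac{101}{162} - 13 v$ ($X{\left(v,z \right)} = \left(-7 - 6\right) v + \frac{101}{162} = - 13 v + \frac{101}{162} = \frac{101}{162} - 13 v$)
$-17358 + X{\left(r{\left(0,13 \right)},p \right)} = -17358 + \left(\frac{101}{162} - -26\right) = -17358 + \left(\frac{101}{162} + 26\right) = -17358 + \frac{4313}{162} = - \frac{2807683}{162}$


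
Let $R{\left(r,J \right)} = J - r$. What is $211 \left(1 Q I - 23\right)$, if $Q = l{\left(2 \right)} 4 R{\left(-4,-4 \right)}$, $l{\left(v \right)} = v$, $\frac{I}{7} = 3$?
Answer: $-4853$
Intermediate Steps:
$I = 21$ ($I = 7 \cdot 3 = 21$)
$Q = 0$ ($Q = 2 \cdot 4 \left(-4 - -4\right) = 8 \left(-4 + 4\right) = 8 \cdot 0 = 0$)
$211 \left(1 Q I - 23\right) = 211 \left(1 \cdot 0 \cdot 21 - 23\right) = 211 \left(0 \cdot 21 - 23\right) = 211 \left(0 - 23\right) = 211 \left(-23\right) = -4853$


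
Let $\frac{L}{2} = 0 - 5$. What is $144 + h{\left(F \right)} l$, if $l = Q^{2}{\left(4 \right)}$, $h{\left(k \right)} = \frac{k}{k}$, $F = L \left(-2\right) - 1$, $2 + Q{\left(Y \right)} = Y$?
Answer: $148$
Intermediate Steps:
$L = -10$ ($L = 2 \left(0 - 5\right) = 2 \left(-5\right) = -10$)
$Q{\left(Y \right)} = -2 + Y$
$F = 19$ ($F = \left(-10\right) \left(-2\right) - 1 = 20 - 1 = 19$)
$h{\left(k \right)} = 1$
$l = 4$ ($l = \left(-2 + 4\right)^{2} = 2^{2} = 4$)
$144 + h{\left(F \right)} l = 144 + 1 \cdot 4 = 144 + 4 = 148$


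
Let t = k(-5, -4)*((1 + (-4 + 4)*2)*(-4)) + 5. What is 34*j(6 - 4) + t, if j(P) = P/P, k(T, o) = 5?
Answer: 19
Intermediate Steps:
j(P) = 1
t = -15 (t = 5*((1 + (-4 + 4)*2)*(-4)) + 5 = 5*((1 + 0*2)*(-4)) + 5 = 5*((1 + 0)*(-4)) + 5 = 5*(1*(-4)) + 5 = 5*(-4) + 5 = -20 + 5 = -15)
34*j(6 - 4) + t = 34*1 - 15 = 34 - 15 = 19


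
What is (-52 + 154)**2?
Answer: 10404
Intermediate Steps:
(-52 + 154)**2 = 102**2 = 10404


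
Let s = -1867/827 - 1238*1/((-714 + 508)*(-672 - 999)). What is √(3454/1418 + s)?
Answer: √1778902435708060366839/100917252759 ≈ 0.41794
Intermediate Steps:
s = -321846884/142337451 (s = -1867*1/827 - 1238/((-206*(-1671))) = -1867/827 - 1238/344226 = -1867/827 - 1238*1/344226 = -1867/827 - 619/172113 = -321846884/142337451 ≈ -2.2612)
√(3454/1418 + s) = √(3454/1418 - 321846884/142337451) = √(3454*(1/1418) - 321846884/142337451) = √(1727/709 - 321846884/142337451) = √(17627337121/100917252759) = √1778902435708060366839/100917252759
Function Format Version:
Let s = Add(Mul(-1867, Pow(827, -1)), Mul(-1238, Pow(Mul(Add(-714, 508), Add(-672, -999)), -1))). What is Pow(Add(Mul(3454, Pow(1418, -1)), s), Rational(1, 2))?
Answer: Mul(Rational(1, 100917252759), Pow(1778902435708060366839, Rational(1, 2))) ≈ 0.41794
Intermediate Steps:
s = Rational(-321846884, 142337451) (s = Add(Mul(-1867, Rational(1, 827)), Mul(-1238, Pow(Mul(-206, -1671), -1))) = Add(Rational(-1867, 827), Mul(-1238, Pow(344226, -1))) = Add(Rational(-1867, 827), Mul(-1238, Rational(1, 344226))) = Add(Rational(-1867, 827), Rational(-619, 172113)) = Rational(-321846884, 142337451) ≈ -2.2612)
Pow(Add(Mul(3454, Pow(1418, -1)), s), Rational(1, 2)) = Pow(Add(Mul(3454, Pow(1418, -1)), Rational(-321846884, 142337451)), Rational(1, 2)) = Pow(Add(Mul(3454, Rational(1, 1418)), Rational(-321846884, 142337451)), Rational(1, 2)) = Pow(Add(Rational(1727, 709), Rational(-321846884, 142337451)), Rational(1, 2)) = Pow(Rational(17627337121, 100917252759), Rational(1, 2)) = Mul(Rational(1, 100917252759), Pow(1778902435708060366839, Rational(1, 2)))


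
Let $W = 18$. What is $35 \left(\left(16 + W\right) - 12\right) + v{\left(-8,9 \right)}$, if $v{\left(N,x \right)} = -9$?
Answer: $761$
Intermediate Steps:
$35 \left(\left(16 + W\right) - 12\right) + v{\left(-8,9 \right)} = 35 \left(\left(16 + 18\right) - 12\right) - 9 = 35 \left(34 - 12\right) - 9 = 35 \cdot 22 - 9 = 770 - 9 = 761$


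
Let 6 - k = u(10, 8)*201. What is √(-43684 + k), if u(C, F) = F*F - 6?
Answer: 2*I*√13834 ≈ 235.24*I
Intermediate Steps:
u(C, F) = -6 + F² (u(C, F) = F² - 6 = -6 + F²)
k = -11652 (k = 6 - (-6 + 8²)*201 = 6 - (-6 + 64)*201 = 6 - 58*201 = 6 - 1*11658 = 6 - 11658 = -11652)
√(-43684 + k) = √(-43684 - 11652) = √(-55336) = 2*I*√13834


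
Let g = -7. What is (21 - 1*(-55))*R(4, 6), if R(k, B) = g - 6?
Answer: -988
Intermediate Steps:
R(k, B) = -13 (R(k, B) = -7 - 6 = -13)
(21 - 1*(-55))*R(4, 6) = (21 - 1*(-55))*(-13) = (21 + 55)*(-13) = 76*(-13) = -988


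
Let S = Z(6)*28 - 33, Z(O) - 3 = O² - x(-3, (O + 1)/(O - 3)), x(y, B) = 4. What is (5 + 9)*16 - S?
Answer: -723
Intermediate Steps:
Z(O) = -1 + O² (Z(O) = 3 + (O² - 1*4) = 3 + (O² - 4) = 3 + (-4 + O²) = -1 + O²)
S = 947 (S = (-1 + 6²)*28 - 33 = (-1 + 36)*28 - 33 = 35*28 - 33 = 980 - 33 = 947)
(5 + 9)*16 - S = (5 + 9)*16 - 1*947 = 14*16 - 947 = 224 - 947 = -723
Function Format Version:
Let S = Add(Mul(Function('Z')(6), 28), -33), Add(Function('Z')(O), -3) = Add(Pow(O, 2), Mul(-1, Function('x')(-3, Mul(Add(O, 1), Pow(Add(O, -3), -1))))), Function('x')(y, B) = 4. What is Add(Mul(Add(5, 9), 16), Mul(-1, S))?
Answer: -723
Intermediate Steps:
Function('Z')(O) = Add(-1, Pow(O, 2)) (Function('Z')(O) = Add(3, Add(Pow(O, 2), Mul(-1, 4))) = Add(3, Add(Pow(O, 2), -4)) = Add(3, Add(-4, Pow(O, 2))) = Add(-1, Pow(O, 2)))
S = 947 (S = Add(Mul(Add(-1, Pow(6, 2)), 28), -33) = Add(Mul(Add(-1, 36), 28), -33) = Add(Mul(35, 28), -33) = Add(980, -33) = 947)
Add(Mul(Add(5, 9), 16), Mul(-1, S)) = Add(Mul(Add(5, 9), 16), Mul(-1, 947)) = Add(Mul(14, 16), -947) = Add(224, -947) = -723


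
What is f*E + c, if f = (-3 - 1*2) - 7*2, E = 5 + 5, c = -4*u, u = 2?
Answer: -198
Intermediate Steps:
c = -8 (c = -4*2 = -8)
E = 10
f = -19 (f = (-3 - 2) - 1*14 = -5 - 14 = -19)
f*E + c = -19*10 - 8 = -190 - 8 = -198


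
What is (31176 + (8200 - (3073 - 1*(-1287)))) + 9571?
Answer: 44587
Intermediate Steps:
(31176 + (8200 - (3073 - 1*(-1287)))) + 9571 = (31176 + (8200 - (3073 + 1287))) + 9571 = (31176 + (8200 - 1*4360)) + 9571 = (31176 + (8200 - 4360)) + 9571 = (31176 + 3840) + 9571 = 35016 + 9571 = 44587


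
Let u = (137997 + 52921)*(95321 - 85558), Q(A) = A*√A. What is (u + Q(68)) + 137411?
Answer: 1864069845 + 136*√17 ≈ 1.8641e+9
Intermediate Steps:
Q(A) = A^(3/2)
u = 1863932434 (u = 190918*9763 = 1863932434)
(u + Q(68)) + 137411 = (1863932434 + 68^(3/2)) + 137411 = (1863932434 + 136*√17) + 137411 = 1864069845 + 136*√17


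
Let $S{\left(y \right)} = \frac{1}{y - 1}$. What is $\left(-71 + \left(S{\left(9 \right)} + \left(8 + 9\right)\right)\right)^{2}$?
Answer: $\frac{185761}{64} \approx 2902.5$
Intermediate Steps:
$S{\left(y \right)} = \frac{1}{-1 + y}$
$\left(-71 + \left(S{\left(9 \right)} + \left(8 + 9\right)\right)\right)^{2} = \left(-71 + \left(\frac{1}{-1 + 9} + \left(8 + 9\right)\right)\right)^{2} = \left(-71 + \left(\frac{1}{8} + 17\right)\right)^{2} = \left(-71 + \frac{137}{8}\right)^{2} = \left(- \frac{431}{8}\right)^{2} = \frac{185761}{64}$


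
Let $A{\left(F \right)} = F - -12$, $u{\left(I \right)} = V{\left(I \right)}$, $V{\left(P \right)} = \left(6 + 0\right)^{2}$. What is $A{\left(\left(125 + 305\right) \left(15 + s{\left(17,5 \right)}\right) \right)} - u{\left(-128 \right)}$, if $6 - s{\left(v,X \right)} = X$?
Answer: $6856$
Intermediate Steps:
$s{\left(v,X \right)} = 6 - X$
$V{\left(P \right)} = 36$ ($V{\left(P \right)} = 6^{2} = 36$)
$u{\left(I \right)} = 36$
$A{\left(F \right)} = 12 + F$ ($A{\left(F \right)} = F + 12 = 12 + F$)
$A{\left(\left(125 + 305\right) \left(15 + s{\left(17,5 \right)}\right) \right)} - u{\left(-128 \right)} = \left(12 + \left(125 + 305\right) \left(15 + \left(6 - 5\right)\right)\right) - 36 = \left(12 + 430 \left(15 + \left(6 - 5\right)\right)\right) - 36 = \left(12 + 430 \left(15 + 1\right)\right) - 36 = \left(12 + 430 \cdot 16\right) - 36 = \left(12 + 6880\right) - 36 = 6892 - 36 = 6856$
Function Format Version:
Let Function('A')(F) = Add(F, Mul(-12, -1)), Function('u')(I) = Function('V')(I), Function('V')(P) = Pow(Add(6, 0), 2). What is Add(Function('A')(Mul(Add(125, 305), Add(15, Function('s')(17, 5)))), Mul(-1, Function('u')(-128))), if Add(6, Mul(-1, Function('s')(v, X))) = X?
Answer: 6856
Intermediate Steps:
Function('s')(v, X) = Add(6, Mul(-1, X))
Function('V')(P) = 36 (Function('V')(P) = Pow(6, 2) = 36)
Function('u')(I) = 36
Function('A')(F) = Add(12, F) (Function('A')(F) = Add(F, 12) = Add(12, F))
Add(Function('A')(Mul(Add(125, 305), Add(15, Function('s')(17, 5)))), Mul(-1, Function('u')(-128))) = Add(Add(12, Mul(Add(125, 305), Add(15, Add(6, Mul(-1, 5))))), Mul(-1, 36)) = Add(Add(12, Mul(430, Add(15, Add(6, -5)))), -36) = Add(Add(12, Mul(430, Add(15, 1))), -36) = Add(Add(12, Mul(430, 16)), -36) = Add(Add(12, 6880), -36) = Add(6892, -36) = 6856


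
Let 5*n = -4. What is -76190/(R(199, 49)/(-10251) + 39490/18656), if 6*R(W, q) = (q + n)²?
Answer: -49673106684000/1355414531 ≈ -36648.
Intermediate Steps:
n = -⅘ (n = (⅕)*(-4) = -⅘ ≈ -0.80000)
R(W, q) = (-⅘ + q)²/6 (R(W, q) = (q - ⅘)²/6 = (-⅘ + q)²/6)
-76190/(R(199, 49)/(-10251) + 39490/18656) = -76190/(((-4 + 5*49)²/150)/(-10251) + 39490/18656) = -76190/(((-4 + 245)²/150)*(-1/10251) + 39490*(1/18656)) = -76190/(((1/150)*241²)*(-1/10251) + 1795/848) = -76190/(((1/150)*58081)*(-1/10251) + 1795/848) = -76190/((58081/150)*(-1/10251) + 1795/848) = -76190/(-58081/1537650 + 1795/848) = -76190/1355414531/651963600 = -76190*651963600/1355414531 = -49673106684000/1355414531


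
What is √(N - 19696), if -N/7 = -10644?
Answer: 2*√13703 ≈ 234.12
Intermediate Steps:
N = 74508 (N = -7*(-10644) = 74508)
√(N - 19696) = √(74508 - 19696) = √54812 = 2*√13703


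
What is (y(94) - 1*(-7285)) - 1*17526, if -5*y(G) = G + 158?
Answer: -51457/5 ≈ -10291.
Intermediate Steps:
y(G) = -158/5 - G/5 (y(G) = -(G + 158)/5 = -(158 + G)/5 = -158/5 - G/5)
(y(94) - 1*(-7285)) - 1*17526 = ((-158/5 - 1/5*94) - 1*(-7285)) - 1*17526 = ((-158/5 - 94/5) + 7285) - 17526 = (-252/5 + 7285) - 17526 = 36173/5 - 17526 = -51457/5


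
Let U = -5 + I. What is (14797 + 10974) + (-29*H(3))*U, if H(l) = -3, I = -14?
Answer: 24118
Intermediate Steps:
U = -19 (U = -5 - 14 = -19)
(14797 + 10974) + (-29*H(3))*U = (14797 + 10974) - 29*(-3)*(-19) = 25771 + 87*(-19) = 25771 - 1653 = 24118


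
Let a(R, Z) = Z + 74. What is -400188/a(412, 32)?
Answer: -200094/53 ≈ -3775.4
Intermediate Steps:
a(R, Z) = 74 + Z
-400188/a(412, 32) = -400188/(74 + 32) = -400188/106 = -400188*1/106 = -200094/53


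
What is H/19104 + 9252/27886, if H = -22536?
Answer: -9410181/11098628 ≈ -0.84787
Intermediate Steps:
H/19104 + 9252/27886 = -22536/19104 + 9252/27886 = -22536*1/19104 + 9252*(1/27886) = -939/796 + 4626/13943 = -9410181/11098628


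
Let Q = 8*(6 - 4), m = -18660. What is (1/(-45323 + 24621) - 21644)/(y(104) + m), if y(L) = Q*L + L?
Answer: 448074089/349698184 ≈ 1.2813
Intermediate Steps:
Q = 16 (Q = 8*2 = 16)
y(L) = 17*L (y(L) = 16*L + L = 17*L)
(1/(-45323 + 24621) - 21644)/(y(104) + m) = (1/(-45323 + 24621) - 21644)/(17*104 - 18660) = (1/(-20702) - 21644)/(1768 - 18660) = (-1/20702 - 21644)/(-16892) = -448074089/20702*(-1/16892) = 448074089/349698184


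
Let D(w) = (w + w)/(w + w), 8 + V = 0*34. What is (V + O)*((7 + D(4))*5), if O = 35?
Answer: 1080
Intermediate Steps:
V = -8 (V = -8 + 0*34 = -8 + 0 = -8)
D(w) = 1 (D(w) = (2*w)/((2*w)) = (2*w)*(1/(2*w)) = 1)
(V + O)*((7 + D(4))*5) = (-8 + 35)*((7 + 1)*5) = 27*(8*5) = 27*40 = 1080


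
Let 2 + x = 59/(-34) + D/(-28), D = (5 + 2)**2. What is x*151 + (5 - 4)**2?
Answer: -56255/68 ≈ -827.28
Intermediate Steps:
D = 49 (D = 7**2 = 49)
x = -373/68 (x = -2 + (59/(-34) + 49/(-28)) = -2 + (59*(-1/34) + 49*(-1/28)) = -2 + (-59/34 - 7/4) = -2 - 237/68 = -373/68 ≈ -5.4853)
x*151 + (5 - 4)**2 = -373/68*151 + (5 - 4)**2 = -56323/68 + 1**2 = -56323/68 + 1 = -56255/68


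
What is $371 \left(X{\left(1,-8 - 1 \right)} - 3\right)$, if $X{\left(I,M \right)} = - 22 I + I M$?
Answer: $-12614$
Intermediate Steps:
$371 \left(X{\left(1,-8 - 1 \right)} - 3\right) = 371 \left(1 \left(-22 - 9\right) - 3\right) = 371 \left(1 \left(-31\right) - 3\right) = 371 \left(-31 - 3\right) = 371 \left(-34\right) = -12614$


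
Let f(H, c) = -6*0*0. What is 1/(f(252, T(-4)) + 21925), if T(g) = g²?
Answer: 1/21925 ≈ 4.5610e-5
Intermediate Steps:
f(H, c) = 0 (f(H, c) = 0*0 = 0)
1/(f(252, T(-4)) + 21925) = 1/(0 + 21925) = 1/21925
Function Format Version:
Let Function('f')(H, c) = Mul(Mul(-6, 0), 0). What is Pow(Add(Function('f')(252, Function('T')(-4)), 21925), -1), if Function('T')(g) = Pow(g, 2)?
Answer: Rational(1, 21925) ≈ 4.5610e-5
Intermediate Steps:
Function('f')(H, c) = 0 (Function('f')(H, c) = Mul(0, 0) = 0)
Pow(Add(Function('f')(252, Function('T')(-4)), 21925), -1) = Pow(Add(0, 21925), -1) = Pow(21925, -1) = Rational(1, 21925)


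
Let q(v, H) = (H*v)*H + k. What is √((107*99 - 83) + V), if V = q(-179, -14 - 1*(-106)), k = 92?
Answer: I*√1504454 ≈ 1226.6*I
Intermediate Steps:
q(v, H) = 92 + v*H² (q(v, H) = (H*v)*H + 92 = v*H² + 92 = 92 + v*H²)
V = -1514964 (V = 92 - 179*(-14 - 1*(-106))² = 92 - 179*(-14 + 106)² = 92 - 179*92² = 92 - 179*8464 = 92 - 1515056 = -1514964)
√((107*99 - 83) + V) = √((107*99 - 83) - 1514964) = √((10593 - 83) - 1514964) = √(10510 - 1514964) = √(-1504454) = I*√1504454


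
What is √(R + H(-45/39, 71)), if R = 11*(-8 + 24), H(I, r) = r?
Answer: √247 ≈ 15.716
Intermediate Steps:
R = 176 (R = 11*16 = 176)
√(R + H(-45/39, 71)) = √(176 + 71) = √247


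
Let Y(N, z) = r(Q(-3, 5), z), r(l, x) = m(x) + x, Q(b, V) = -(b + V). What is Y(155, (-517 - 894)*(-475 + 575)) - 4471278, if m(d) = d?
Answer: -4753478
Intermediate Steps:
Q(b, V) = -V - b (Q(b, V) = -(V + b) = -V - b)
r(l, x) = 2*x (r(l, x) = x + x = 2*x)
Y(N, z) = 2*z
Y(155, (-517 - 894)*(-475 + 575)) - 4471278 = 2*((-517 - 894)*(-475 + 575)) - 4471278 = 2*(-1411*100) - 4471278 = 2*(-141100) - 4471278 = -282200 - 4471278 = -4753478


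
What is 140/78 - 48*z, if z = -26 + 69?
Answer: -80426/39 ≈ -2062.2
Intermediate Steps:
z = 43
140/78 - 48*z = 140/78 - 48*43 = 140*(1/78) - 2064 = 70/39 - 2064 = -80426/39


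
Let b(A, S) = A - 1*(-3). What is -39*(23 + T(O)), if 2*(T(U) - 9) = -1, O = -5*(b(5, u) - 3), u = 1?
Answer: -2457/2 ≈ -1228.5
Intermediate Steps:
b(A, S) = 3 + A (b(A, S) = A + 3 = 3 + A)
O = -25 (O = -5*((3 + 5) - 3) = -5*(8 - 3) = -5*5 = -25)
T(U) = 17/2 (T(U) = 9 + (½)*(-1) = 9 - ½ = 17/2)
-39*(23 + T(O)) = -39*(23 + 17/2) = -39*63/2 = -2457/2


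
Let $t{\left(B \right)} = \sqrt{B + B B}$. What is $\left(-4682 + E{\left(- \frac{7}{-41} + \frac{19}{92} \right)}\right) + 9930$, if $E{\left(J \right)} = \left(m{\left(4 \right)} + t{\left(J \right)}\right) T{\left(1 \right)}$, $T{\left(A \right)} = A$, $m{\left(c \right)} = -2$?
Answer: $5246 + \frac{\sqrt{7392485}}{3772} \approx 5246.7$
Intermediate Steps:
$t{\left(B \right)} = \sqrt{B + B^{2}}$
$E{\left(J \right)} = -2 + \sqrt{J \left(1 + J\right)}$ ($E{\left(J \right)} = \left(-2 + \sqrt{J \left(1 + J\right)}\right) 1 = -2 + \sqrt{J \left(1 + J\right)}$)
$\left(-4682 + E{\left(- \frac{7}{-41} + \frac{19}{92} \right)}\right) + 9930 = \left(-4682 - \left(2 - \sqrt{\left(- \frac{7}{-41} + \frac{19}{92}\right) \left(1 + \left(- \frac{7}{-41} + \frac{19}{92}\right)\right)}\right)\right) + 9930 = \left(-4682 - \left(2 - \sqrt{\left(\left(-7\right) \left(- \frac{1}{41}\right) + 19 \cdot \frac{1}{92}\right) \left(1 + \left(\left(-7\right) \left(- \frac{1}{41}\right) + 19 \cdot \frac{1}{92}\right)\right)}\right)\right) + 9930 = \left(-4682 - \left(2 - \sqrt{\left(\frac{7}{41} + \frac{19}{92}\right) \left(1 + \left(\frac{7}{41} + \frac{19}{92}\right)\right)}\right)\right) + 9930 = \left(-4682 - \left(2 - \sqrt{\frac{1423 \left(1 + \frac{1423}{3772}\right)}{3772}}\right)\right) + 9930 = \left(-4682 - \left(2 - \sqrt{\frac{1423}{3772} \cdot \frac{5195}{3772}}\right)\right) + 9930 = \left(-4682 - \left(2 - \sqrt{\frac{7392485}{14227984}}\right)\right) + 9930 = \left(-4682 - \left(2 - \frac{\sqrt{7392485}}{3772}\right)\right) + 9930 = \left(-4684 + \frac{\sqrt{7392485}}{3772}\right) + 9930 = 5246 + \frac{\sqrt{7392485}}{3772}$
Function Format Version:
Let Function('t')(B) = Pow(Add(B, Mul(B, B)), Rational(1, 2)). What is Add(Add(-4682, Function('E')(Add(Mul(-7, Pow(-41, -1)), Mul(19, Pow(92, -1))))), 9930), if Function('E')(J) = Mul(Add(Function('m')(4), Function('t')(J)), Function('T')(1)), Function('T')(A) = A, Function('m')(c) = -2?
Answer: Add(5246, Mul(Rational(1, 3772), Pow(7392485, Rational(1, 2)))) ≈ 5246.7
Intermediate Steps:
Function('t')(B) = Pow(Add(B, Pow(B, 2)), Rational(1, 2))
Function('E')(J) = Add(-2, Pow(Mul(J, Add(1, J)), Rational(1, 2))) (Function('E')(J) = Mul(Add(-2, Pow(Mul(J, Add(1, J)), Rational(1, 2))), 1) = Add(-2, Pow(Mul(J, Add(1, J)), Rational(1, 2))))
Add(Add(-4682, Function('E')(Add(Mul(-7, Pow(-41, -1)), Mul(19, Pow(92, -1))))), 9930) = Add(Add(-4682, Add(-2, Pow(Mul(Add(Mul(-7, Pow(-41, -1)), Mul(19, Pow(92, -1))), Add(1, Add(Mul(-7, Pow(-41, -1)), Mul(19, Pow(92, -1))))), Rational(1, 2)))), 9930) = Add(Add(-4682, Add(-2, Pow(Mul(Add(Mul(-7, Rational(-1, 41)), Mul(19, Rational(1, 92))), Add(1, Add(Mul(-7, Rational(-1, 41)), Mul(19, Rational(1, 92))))), Rational(1, 2)))), 9930) = Add(Add(-4682, Add(-2, Pow(Mul(Add(Rational(7, 41), Rational(19, 92)), Add(1, Add(Rational(7, 41), Rational(19, 92)))), Rational(1, 2)))), 9930) = Add(Add(-4682, Add(-2, Pow(Mul(Rational(1423, 3772), Add(1, Rational(1423, 3772))), Rational(1, 2)))), 9930) = Add(Add(-4682, Add(-2, Pow(Mul(Rational(1423, 3772), Rational(5195, 3772)), Rational(1, 2)))), 9930) = Add(Add(-4682, Add(-2, Pow(Rational(7392485, 14227984), Rational(1, 2)))), 9930) = Add(Add(-4682, Add(-2, Mul(Rational(1, 3772), Pow(7392485, Rational(1, 2))))), 9930) = Add(Add(-4684, Mul(Rational(1, 3772), Pow(7392485, Rational(1, 2)))), 9930) = Add(5246, Mul(Rational(1, 3772), Pow(7392485, Rational(1, 2))))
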